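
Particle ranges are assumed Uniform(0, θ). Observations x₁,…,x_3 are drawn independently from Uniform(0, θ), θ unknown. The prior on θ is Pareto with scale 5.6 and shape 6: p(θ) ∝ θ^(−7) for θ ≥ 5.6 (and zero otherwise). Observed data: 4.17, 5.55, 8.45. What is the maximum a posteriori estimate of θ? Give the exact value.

The Uniform(0, θ) likelihood is θ^(−n) for θ ≥ max(xᵢ), zero otherwise. Here max(xᵢ) = 8.45.
Posterior ∝ θ^(−7) · θ^(−3) = θ^(−10) on θ ≥ max(5.6, 8.45) = 8.45.
This density is strictly decreasing in θ, so the posterior mode lies at the lower boundary of the support.

θ̂_MAP = 8.45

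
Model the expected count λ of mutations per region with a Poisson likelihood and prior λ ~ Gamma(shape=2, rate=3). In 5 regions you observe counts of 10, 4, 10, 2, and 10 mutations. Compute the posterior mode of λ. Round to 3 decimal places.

λ̂_MAP = 4.625

Σxᵢ = 10+4+10+2+10 = 36, with n = 5.
Posterior ∝ λe^(−3λ) · λ^36e^(−5λ) = λ^37e^(−8λ), i.e. Gamma(shape=38, rate=8).
The mode of a Gamma(a, b) with a ≥ 1 (shape–rate) is (a−1)/b = 37/8 ≈ 4.625.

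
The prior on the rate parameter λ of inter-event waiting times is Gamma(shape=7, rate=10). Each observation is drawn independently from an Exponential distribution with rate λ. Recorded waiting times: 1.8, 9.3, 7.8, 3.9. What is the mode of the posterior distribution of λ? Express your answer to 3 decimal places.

The Exponential(rate=λ) likelihood is ∝ λ^n e^(−λΣtᵢ). Here n = 4 and Σtᵢ = 1.8 + 9.3 + 7.8 + 3.9 = 22.8.
Posterior ∝ λ^6e^(−10λ) · λ^4e^(−22.8λ) = λ^10e^(−32.8λ), i.e. Gamma(11, 32.8).
Mode = (a−1)/b = 10/32.8 ≈ 0.305.

λ̂_MAP = 0.305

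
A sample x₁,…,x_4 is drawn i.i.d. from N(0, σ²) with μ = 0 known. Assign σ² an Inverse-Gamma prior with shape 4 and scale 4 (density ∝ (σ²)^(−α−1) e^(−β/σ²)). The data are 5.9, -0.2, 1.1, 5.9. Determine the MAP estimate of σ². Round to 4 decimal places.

Sum of squared deviations about the known mean: SS = (5.9−0)² + (-0.2−0)² + (1.1−0)² + (5.9−0)² = 70.87.
The Normal likelihood contributes (σ²)^(−n/2) exp(−SS/(2σ²)), so the posterior is Inverse-Gamma(α + n/2, β + SS/2) = Inverse-Gamma(6, 39.435).
The mode of Inverse-Gamma(a, b) is b/(a+1) = 39.435/7 ≈ 5.6336.

σ̂²_MAP = 5.6336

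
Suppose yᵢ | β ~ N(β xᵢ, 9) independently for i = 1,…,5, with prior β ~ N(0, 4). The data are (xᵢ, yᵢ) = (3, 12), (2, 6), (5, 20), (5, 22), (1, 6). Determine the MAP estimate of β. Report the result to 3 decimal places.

β̂_MAP = 3.985

log p(β | y) = −Σ(yᵢ − βxᵢ)²/(2·9) − β²/(2·4) + const.
Setting the derivative to zero: Σxᵢ(yᵢ − βxᵢ)/9 − β/4 = 0, so β = Σxᵢyᵢ / (Σxᵢ² + σ²/τ²).
Σxᵢyᵢ = 3·12 + 2·6 + 5·20 + 5·22 + 1·6 = 264; Σxᵢ² = 64; σ²/τ² = 2.25.
β̂_MAP = 264 / (64 + 2.25) = 264/66.25 ≈ 3.985.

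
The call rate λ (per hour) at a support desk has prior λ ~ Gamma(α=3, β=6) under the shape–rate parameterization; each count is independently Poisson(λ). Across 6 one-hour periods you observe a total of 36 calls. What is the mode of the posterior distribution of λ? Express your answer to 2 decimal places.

λ̂_MAP = 3.17

Σxᵢ = 36, n = 6.
Posterior ∝ λ^2e^(−6λ) · λ^36e^(−6λ) = λ^38e^(−12λ), i.e. Gamma(shape=39, rate=12).
The mode of a Gamma(a, b) with a ≥ 1 (shape–rate) is (a−1)/b = 38/12 ≈ 3.17.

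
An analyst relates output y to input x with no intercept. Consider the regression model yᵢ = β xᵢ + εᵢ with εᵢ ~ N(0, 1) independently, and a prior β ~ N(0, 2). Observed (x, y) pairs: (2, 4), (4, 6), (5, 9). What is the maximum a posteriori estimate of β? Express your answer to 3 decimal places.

log p(β | y) = −Σ(yᵢ − βxᵢ)²/(2·1) − β²/(2·2) + const.
Setting the derivative to zero: Σxᵢ(yᵢ − βxᵢ)/1 − β/2 = 0, so β = Σxᵢyᵢ / (Σxᵢ² + σ²/τ²).
Σxᵢyᵢ = 2·4 + 4·6 + 5·9 = 77; Σxᵢ² = 45; σ²/τ² = 0.5.
β̂_MAP = 77 / (45 + 0.5) = 77/45.5 ≈ 1.692.

β̂_MAP = 1.692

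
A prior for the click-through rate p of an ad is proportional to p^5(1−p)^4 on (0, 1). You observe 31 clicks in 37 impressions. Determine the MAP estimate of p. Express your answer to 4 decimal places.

The prior density ∝ p^5(1−p)^4 is the kernel of Beta(6, 5).
Data: 31 successes in 37 trials. The binomial likelihood contributes p^31(1−p)^6, so the posterior is Beta(6+31, 5+6) = Beta(37, 11).
For Beta(a, b) with a, b > 1 the mode is (a−1)/(a+b−2) = 36/46 ≈ 0.7826.

p̂_MAP = 0.7826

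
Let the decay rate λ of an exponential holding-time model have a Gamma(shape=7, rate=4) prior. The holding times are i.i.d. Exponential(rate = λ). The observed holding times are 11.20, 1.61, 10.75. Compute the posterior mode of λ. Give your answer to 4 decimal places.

The Exponential(rate=λ) likelihood is ∝ λ^n e^(−λΣtᵢ). Here n = 3 and Σtᵢ = 11.20 + 1.61 + 10.75 = 23.56.
Posterior ∝ λ^6e^(−4λ) · λ^3e^(−23.56λ) = λ^9e^(−27.56λ), i.e. Gamma(10, 27.56).
Mode = (a−1)/b = 9/27.56 ≈ 0.3266.

λ̂_MAP = 0.3266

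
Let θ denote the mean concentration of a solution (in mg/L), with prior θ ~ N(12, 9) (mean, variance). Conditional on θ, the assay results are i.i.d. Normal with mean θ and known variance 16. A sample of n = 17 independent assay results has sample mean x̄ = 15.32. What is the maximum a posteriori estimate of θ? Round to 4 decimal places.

θ̂_MAP = 15.0057

n = 17, x̄ = 15.32.
For a Normal prior and Normal likelihood with known variance, the posterior is Normal; its mode equals its mean, the precision-weighted average.
Prior precision 1/σ₀² = 1/9; data precision n/σ² = 17/16 = 1.0625.
θ̂ = ((1/9)·12 + 1.0625·15.32) / (1/9 + 1.0625) = (21133/1200)/(169/144) = 63399/4225 ≈ 15.0057.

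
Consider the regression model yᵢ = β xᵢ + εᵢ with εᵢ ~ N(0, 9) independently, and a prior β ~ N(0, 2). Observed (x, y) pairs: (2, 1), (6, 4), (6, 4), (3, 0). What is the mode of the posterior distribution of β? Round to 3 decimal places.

log p(β | y) = −Σ(yᵢ − βxᵢ)²/(2·9) − β²/(2·2) + const.
Setting the derivative to zero: Σxᵢ(yᵢ − βxᵢ)/9 − β/2 = 0, so β = Σxᵢyᵢ / (Σxᵢ² + σ²/τ²).
Σxᵢyᵢ = 2·1 + 6·4 + 6·4 + 3·0 = 50; Σxᵢ² = 85; σ²/τ² = 4.5.
β̂_MAP = 50 / (85 + 4.5) = 50/89.5 ≈ 0.559.

β̂_MAP = 0.559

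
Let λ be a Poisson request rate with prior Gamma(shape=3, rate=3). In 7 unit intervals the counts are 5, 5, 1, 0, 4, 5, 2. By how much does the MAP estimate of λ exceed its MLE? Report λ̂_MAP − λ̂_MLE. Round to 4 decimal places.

Σxᵢ = 22. Posterior is Gamma(25, 10); MAP = (25−1)/10 = 24/10 ≈ 2.40000.
MLE = x̄ = 22/7 ≈ 3.14286.
Difference = 24/10 − 22/7 = -26/35 ≈ -0.7429.

MAP − MLE = -0.7429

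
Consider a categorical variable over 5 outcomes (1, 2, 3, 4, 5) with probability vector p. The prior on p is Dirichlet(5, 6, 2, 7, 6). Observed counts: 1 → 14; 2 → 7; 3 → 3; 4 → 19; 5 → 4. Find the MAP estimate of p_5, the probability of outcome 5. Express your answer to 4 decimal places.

The posterior is Dirichlet(αᵢ + nᵢ) = Dirichlet(19, 13, 5, 26, 10).
For a Dirichlet(a₁,…,a_K) with all aᵢ > 1, the mode has j-th component (aⱼ − 1)/(Σaᵢ − K).
Here Σaᵢ = 73 and K = 5, so p_5 = (10 − 1)/(73 − 5) = 9/68 ≈ 0.1324.

MAP estimate: 0.1324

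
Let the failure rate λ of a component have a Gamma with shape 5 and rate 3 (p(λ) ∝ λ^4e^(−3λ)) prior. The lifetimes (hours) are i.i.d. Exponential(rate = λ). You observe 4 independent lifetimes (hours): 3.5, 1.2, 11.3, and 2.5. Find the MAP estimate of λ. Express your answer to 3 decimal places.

λ̂_MAP = 0.372

The Exponential(rate=λ) likelihood is ∝ λ^n e^(−λΣtᵢ). Here n = 4 and Σtᵢ = 3.5 + 1.2 + 11.3 + 2.5 = 18.5.
Posterior ∝ λ^4e^(−3λ) · λ^4e^(−18.5λ) = λ^8e^(−21.5λ), i.e. Gamma(9, 21.5).
Mode = (a−1)/b = 8/21.5 ≈ 0.372.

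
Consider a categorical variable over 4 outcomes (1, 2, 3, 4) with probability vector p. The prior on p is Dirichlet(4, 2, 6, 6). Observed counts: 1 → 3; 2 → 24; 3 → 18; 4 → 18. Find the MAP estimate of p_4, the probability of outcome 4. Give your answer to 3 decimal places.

The posterior is Dirichlet(αᵢ + nᵢ) = Dirichlet(7, 26, 24, 24).
For a Dirichlet(a₁,…,a_K) with all aᵢ > 1, the mode has j-th component (aⱼ − 1)/(Σaᵢ − K).
Here Σaᵢ = 81 and K = 4, so p_4 = (24 − 1)/(81 − 4) = 23/77 ≈ 0.299.

MAP estimate: 0.299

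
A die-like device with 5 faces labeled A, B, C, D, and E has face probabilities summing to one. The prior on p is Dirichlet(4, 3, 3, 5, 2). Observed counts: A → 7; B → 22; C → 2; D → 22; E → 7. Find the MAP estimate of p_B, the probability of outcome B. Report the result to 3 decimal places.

MAP estimate of p_B = 0.333

The posterior is Dirichlet(αᵢ + nᵢ) = Dirichlet(11, 25, 5, 27, 9).
For a Dirichlet(a₁,…,a_K) with all aᵢ > 1, the mode has j-th component (aⱼ − 1)/(Σaᵢ − K).
Here Σaᵢ = 77 and K = 5, so p_B = (25 − 1)/(77 − 5) = 24/72 ≈ 0.333.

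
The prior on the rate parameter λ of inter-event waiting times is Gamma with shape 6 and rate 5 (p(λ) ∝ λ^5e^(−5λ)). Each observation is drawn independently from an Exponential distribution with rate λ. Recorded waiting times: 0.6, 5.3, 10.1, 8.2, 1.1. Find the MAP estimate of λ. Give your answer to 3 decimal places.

λ̂_MAP = 0.330

The Exponential(rate=λ) likelihood is ∝ λ^n e^(−λΣtᵢ). Here n = 5 and Σtᵢ = 0.6 + 5.3 + 10.1 + 8.2 + 1.1 = 25.3.
Posterior ∝ λ^5e^(−5λ) · λ^5e^(−25.3λ) = λ^10e^(−30.3λ), i.e. Gamma(11, 30.3).
Mode = (a−1)/b = 10/30.3 ≈ 0.330.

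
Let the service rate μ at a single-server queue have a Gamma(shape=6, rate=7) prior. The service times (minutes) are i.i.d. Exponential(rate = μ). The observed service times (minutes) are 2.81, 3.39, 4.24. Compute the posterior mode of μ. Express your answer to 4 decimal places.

μ̂_MAP = 0.4587

The Exponential(rate=μ) likelihood is ∝ μ^n e^(−μΣtᵢ). Here n = 3 and Σtᵢ = 2.81 + 3.39 + 4.24 = 10.44.
Posterior ∝ μ^5e^(−7μ) · μ^3e^(−10.44μ) = μ^8e^(−17.44μ), i.e. Gamma(9, 17.44).
Mode = (a−1)/b = 8/17.44 ≈ 0.4587.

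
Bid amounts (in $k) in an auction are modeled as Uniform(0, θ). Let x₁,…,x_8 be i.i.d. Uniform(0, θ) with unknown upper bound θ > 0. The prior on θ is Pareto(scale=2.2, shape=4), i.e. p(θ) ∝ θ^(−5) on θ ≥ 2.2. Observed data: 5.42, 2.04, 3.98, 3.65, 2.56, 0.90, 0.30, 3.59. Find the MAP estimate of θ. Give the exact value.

The Uniform(0, θ) likelihood is θ^(−n) for θ ≥ max(xᵢ), zero otherwise. Here max(xᵢ) = 5.42.
Posterior ∝ θ^(−5) · θ^(−8) = θ^(−13) on θ ≥ max(2.2, 5.42) = 5.42.
This density is strictly decreasing in θ, so the posterior mode lies at the lower boundary of the support.

θ̂_MAP = 5.42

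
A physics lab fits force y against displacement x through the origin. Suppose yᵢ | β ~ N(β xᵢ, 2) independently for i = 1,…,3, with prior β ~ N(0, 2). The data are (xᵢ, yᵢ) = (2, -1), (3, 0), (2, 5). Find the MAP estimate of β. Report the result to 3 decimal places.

log p(β | y) = −Σ(yᵢ − βxᵢ)²/(2·2) − β²/(2·2) + const.
Setting the derivative to zero: Σxᵢ(yᵢ − βxᵢ)/2 − β/2 = 0, so β = Σxᵢyᵢ / (Σxᵢ² + σ²/τ²).
Σxᵢyᵢ = 2·(-1) + 3·0 + 2·5 = 8; Σxᵢ² = 17; σ²/τ² = 1.
β̂_MAP = 8 / (17 + 1) = 8/18 ≈ 0.444.

β̂_MAP = 0.444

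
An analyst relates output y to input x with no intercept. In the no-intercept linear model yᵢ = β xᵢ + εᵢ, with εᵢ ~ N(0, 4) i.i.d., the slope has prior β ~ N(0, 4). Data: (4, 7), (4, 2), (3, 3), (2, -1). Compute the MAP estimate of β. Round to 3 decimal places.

β̂_MAP = 0.935

log p(β | y) = −Σ(yᵢ − βxᵢ)²/(2·4) − β²/(2·4) + const.
Setting the derivative to zero: Σxᵢ(yᵢ − βxᵢ)/4 − β/4 = 0, so β = Σxᵢyᵢ / (Σxᵢ² + σ²/τ²).
Σxᵢyᵢ = 4·7 + 4·2 + 3·3 + 2·(-1) = 43; Σxᵢ² = 45; σ²/τ² = 1.
β̂_MAP = 43 / (45 + 1) = 43/46 ≈ 0.935.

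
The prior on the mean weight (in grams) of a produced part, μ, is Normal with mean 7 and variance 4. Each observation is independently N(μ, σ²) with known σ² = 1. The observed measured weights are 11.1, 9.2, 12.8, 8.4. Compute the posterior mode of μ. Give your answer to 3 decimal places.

n = 4; x̄ = (11.1 + 9.2 + 12.8 + 8.4)/4 = 41.5/4 = 10.375.
For a Normal prior and Normal likelihood with known variance, the posterior is Normal; its mode equals its mean, the precision-weighted average.
Prior precision 1/σ₀² = 1/4 = 0.25; data precision n/σ² = 4/1 = 4.
μ̂ = (0.25·7 + 4·10.375) / (0.25 + 4) = 43.25/4.25 = 173/17 ≈ 10.176.

μ̂_MAP = 10.176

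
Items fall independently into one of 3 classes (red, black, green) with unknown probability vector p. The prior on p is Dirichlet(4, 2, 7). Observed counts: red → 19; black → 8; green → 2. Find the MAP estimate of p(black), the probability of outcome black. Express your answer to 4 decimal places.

The posterior is Dirichlet(αᵢ + nᵢ) = Dirichlet(23, 10, 9).
For a Dirichlet(a₁,…,a_K) with all aᵢ > 1, the mode has j-th component (aⱼ − 1)/(Σaᵢ − K).
Here Σaᵢ = 42 and K = 3, so p(black) = (10 − 1)/(42 − 3) = 9/39 ≈ 0.2308.

MAP estimate of p(black) = 0.2308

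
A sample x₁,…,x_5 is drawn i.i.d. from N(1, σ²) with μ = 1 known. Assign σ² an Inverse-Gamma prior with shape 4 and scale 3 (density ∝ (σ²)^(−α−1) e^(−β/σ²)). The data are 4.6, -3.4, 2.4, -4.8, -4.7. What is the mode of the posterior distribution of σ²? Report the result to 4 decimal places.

σ̂²_MAP = 7.0940

Sum of squared deviations about the known mean: SS = (4.6−1)² + (-3.4−1)² + (2.4−1)² + (-4.8−1)² + (-4.7−1)² = 100.41.
The Normal likelihood contributes (σ²)^(−n/2) exp(−SS/(2σ²)), so the posterior is Inverse-Gamma(α + n/2, β + SS/2) = Inverse-Gamma(6.5, 53.205).
The mode of Inverse-Gamma(a, b) is b/(a+1) = 53.205/7.5 ≈ 7.0940.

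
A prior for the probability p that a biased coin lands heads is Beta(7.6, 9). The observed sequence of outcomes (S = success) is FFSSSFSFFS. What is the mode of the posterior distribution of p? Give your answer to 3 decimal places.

Prior: Beta(7.6, 9).
Data: 5 successes in 10 trials (from the sequence). The binomial likelihood contributes p^5(1−p)^5, so the posterior is Beta(7.6+5, 9+5) = Beta(12.6, 14).
For Beta(a, b) with a, b > 1 the mode is (a−1)/(a+b−2) = 11.6/24.6 ≈ 0.472.

p̂_MAP = 0.472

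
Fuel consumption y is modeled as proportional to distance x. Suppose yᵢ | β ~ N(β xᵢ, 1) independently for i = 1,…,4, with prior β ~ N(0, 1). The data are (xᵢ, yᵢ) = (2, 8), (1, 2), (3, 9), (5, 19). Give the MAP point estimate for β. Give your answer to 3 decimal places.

log p(β | y) = −Σ(yᵢ − βxᵢ)²/(2·1) − β²/(2·1) + const.
Setting the derivative to zero: Σxᵢ(yᵢ − βxᵢ)/1 − β/1 = 0, so β = Σxᵢyᵢ / (Σxᵢ² + σ²/τ²).
Σxᵢyᵢ = 2·8 + 1·2 + 3·9 + 5·19 = 140; Σxᵢ² = 39; σ²/τ² = 1.
β̂_MAP = 140 / (39 + 1) = 140/40 ≈ 3.500.

β̂_MAP = 3.500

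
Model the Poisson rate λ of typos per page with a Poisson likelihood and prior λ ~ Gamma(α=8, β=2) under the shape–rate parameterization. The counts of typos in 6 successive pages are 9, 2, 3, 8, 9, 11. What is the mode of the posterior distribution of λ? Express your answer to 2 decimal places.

Σxᵢ = 9+2+3+8+9+11 = 42, with n = 6.
Posterior ∝ λ^7e^(−2λ) · λ^42e^(−6λ) = λ^49e^(−8λ), i.e. Gamma(shape=50, rate=8).
The mode of a Gamma(a, b) with a ≥ 1 (shape–rate) is (a−1)/b = 49/8 ≈ 6.13.

λ̂_MAP = 6.13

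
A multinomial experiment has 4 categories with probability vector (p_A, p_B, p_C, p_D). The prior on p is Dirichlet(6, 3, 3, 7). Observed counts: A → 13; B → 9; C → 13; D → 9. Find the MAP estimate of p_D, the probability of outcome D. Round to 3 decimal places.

MAP estimate of p_D = 0.254

The posterior is Dirichlet(αᵢ + nᵢ) = Dirichlet(19, 12, 16, 16).
For a Dirichlet(a₁,…,a_K) with all aᵢ > 1, the mode has j-th component (aⱼ − 1)/(Σaᵢ − K).
Here Σaᵢ = 63 and K = 4, so p_D = (16 − 1)/(63 − 4) = 15/59 ≈ 0.254.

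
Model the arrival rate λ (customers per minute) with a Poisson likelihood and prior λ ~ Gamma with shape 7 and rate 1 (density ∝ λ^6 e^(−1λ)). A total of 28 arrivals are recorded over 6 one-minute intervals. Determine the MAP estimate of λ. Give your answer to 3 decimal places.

λ̂_MAP = 4.857

Σxᵢ = 28, n = 6.
Posterior ∝ λ^6e^(−1λ) · λ^28e^(−6λ) = λ^34e^(−7λ), i.e. Gamma(shape=35, rate=7).
The mode of a Gamma(a, b) with a ≥ 1 (shape–rate) is (a−1)/b = 34/7 ≈ 4.857.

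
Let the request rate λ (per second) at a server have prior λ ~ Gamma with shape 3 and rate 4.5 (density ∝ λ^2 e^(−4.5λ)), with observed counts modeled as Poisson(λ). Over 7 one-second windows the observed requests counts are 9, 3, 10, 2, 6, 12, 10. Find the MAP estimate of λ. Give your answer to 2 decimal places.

λ̂_MAP = 4.70

Σxᵢ = 9+3+10+2+6+12+10 = 52, with n = 7.
Posterior ∝ λ^2e^(−4.5λ) · λ^52e^(−7λ) = λ^54e^(−11.5λ), i.e. Gamma(shape=55, rate=11.5).
The mode of a Gamma(a, b) with a ≥ 1 (shape–rate) is (a−1)/b = 54/11.5 ≈ 4.70.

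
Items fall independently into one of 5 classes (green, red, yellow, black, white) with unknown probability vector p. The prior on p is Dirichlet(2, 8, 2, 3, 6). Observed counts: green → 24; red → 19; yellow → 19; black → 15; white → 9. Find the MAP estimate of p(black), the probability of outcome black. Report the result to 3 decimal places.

The posterior is Dirichlet(αᵢ + nᵢ) = Dirichlet(26, 27, 21, 18, 15).
For a Dirichlet(a₁,…,a_K) with all aᵢ > 1, the mode has j-th component (aⱼ − 1)/(Σaᵢ − K).
Here Σaᵢ = 107 and K = 5, so p(black) = (18 − 1)/(107 − 5) = 17/102 ≈ 0.167.

MAP estimate of p(black) = 0.167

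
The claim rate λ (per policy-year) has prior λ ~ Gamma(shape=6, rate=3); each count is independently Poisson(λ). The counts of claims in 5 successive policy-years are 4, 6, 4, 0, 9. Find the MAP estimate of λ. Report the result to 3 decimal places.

Σxᵢ = 4+6+4+0+9 = 23, with n = 5.
Posterior ∝ λ^5e^(−3λ) · λ^23e^(−5λ) = λ^28e^(−8λ), i.e. Gamma(shape=29, rate=8).
The mode of a Gamma(a, b) with a ≥ 1 (shape–rate) is (a−1)/b = 28/8 ≈ 3.500.

λ̂_MAP = 3.500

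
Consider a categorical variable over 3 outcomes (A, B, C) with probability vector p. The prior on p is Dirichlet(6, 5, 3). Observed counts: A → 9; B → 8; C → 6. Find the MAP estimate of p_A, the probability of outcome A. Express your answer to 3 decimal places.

MAP estimate of p_A = 0.412

The posterior is Dirichlet(αᵢ + nᵢ) = Dirichlet(15, 13, 9).
For a Dirichlet(a₁,…,a_K) with all aᵢ > 1, the mode has j-th component (aⱼ − 1)/(Σaᵢ − K).
Here Σaᵢ = 37 and K = 3, so p_A = (15 − 1)/(37 − 3) = 14/34 ≈ 0.412.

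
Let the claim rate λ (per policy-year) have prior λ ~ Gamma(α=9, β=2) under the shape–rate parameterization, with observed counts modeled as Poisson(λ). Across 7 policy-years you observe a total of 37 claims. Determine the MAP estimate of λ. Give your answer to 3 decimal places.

λ̂_MAP = 5.000

Σxᵢ = 37, n = 7.
Posterior ∝ λ^8e^(−2λ) · λ^37e^(−7λ) = λ^45e^(−9λ), i.e. Gamma(shape=46, rate=9).
The mode of a Gamma(a, b) with a ≥ 1 (shape–rate) is (a−1)/b = 45/9 ≈ 5.000.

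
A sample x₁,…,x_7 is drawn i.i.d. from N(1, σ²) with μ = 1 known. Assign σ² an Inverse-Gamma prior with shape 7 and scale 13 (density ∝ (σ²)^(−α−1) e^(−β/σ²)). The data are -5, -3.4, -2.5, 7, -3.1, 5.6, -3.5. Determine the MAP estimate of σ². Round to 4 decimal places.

Sum of squared deviations about the known mean: SS = (-5−1)² + (-3.4−1)² + (-2.5−1)² + (7−1)² + (-3.1−1)² + (5.6−1)² + (-3.5−1)² = 161.83.
The Normal likelihood contributes (σ²)^(−n/2) exp(−SS/(2σ²)), so the posterior is Inverse-Gamma(α + n/2, β + SS/2) = Inverse-Gamma(10.5, 93.915).
The mode of Inverse-Gamma(a, b) is b/(a+1) = 93.915/11.5 ≈ 8.1665.

σ̂²_MAP = 8.1665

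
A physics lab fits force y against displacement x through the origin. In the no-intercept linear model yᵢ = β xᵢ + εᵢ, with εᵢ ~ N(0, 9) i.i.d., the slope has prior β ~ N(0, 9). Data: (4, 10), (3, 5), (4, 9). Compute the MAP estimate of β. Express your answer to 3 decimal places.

β̂_MAP = 2.167

log p(β | y) = −Σ(yᵢ − βxᵢ)²/(2·9) − β²/(2·9) + const.
Setting the derivative to zero: Σxᵢ(yᵢ − βxᵢ)/9 − β/9 = 0, so β = Σxᵢyᵢ / (Σxᵢ² + σ²/τ²).
Σxᵢyᵢ = 4·10 + 3·5 + 4·9 = 91; Σxᵢ² = 41; σ²/τ² = 1.
β̂_MAP = 91 / (41 + 1) = 91/42 ≈ 2.167.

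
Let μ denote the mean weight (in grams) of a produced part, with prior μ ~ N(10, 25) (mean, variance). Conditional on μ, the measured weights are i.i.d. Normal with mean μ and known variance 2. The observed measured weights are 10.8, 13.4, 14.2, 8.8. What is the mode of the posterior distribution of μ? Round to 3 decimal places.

n = 4; x̄ = (10.8 + 13.4 + 14.2 + 8.8)/4 = 47.2/4 = 11.8.
For a Normal prior and Normal likelihood with known variance, the posterior is Normal; its mode equals its mean, the precision-weighted average.
Prior precision 1/σ₀² = 1/25 = 0.04; data precision n/σ² = 4/2 = 2.
μ̂ = (0.04·10 + 2·11.8) / (0.04 + 2) = 24/2.04 = 200/17 ≈ 11.765.

μ̂_MAP = 11.765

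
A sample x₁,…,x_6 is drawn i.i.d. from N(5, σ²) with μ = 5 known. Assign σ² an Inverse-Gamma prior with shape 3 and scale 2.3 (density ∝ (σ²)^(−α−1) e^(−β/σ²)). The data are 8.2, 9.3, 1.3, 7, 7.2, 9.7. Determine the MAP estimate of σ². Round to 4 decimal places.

σ̂²_MAP = 5.5679

Sum of squared deviations about the known mean: SS = (8.2−5)² + (9.3−5)² + (1.3−5)² + (7−5)² + (7.2−5)² + (9.7−5)² = 73.35.
The Normal likelihood contributes (σ²)^(−n/2) exp(−SS/(2σ²)), so the posterior is Inverse-Gamma(α + n/2, β + SS/2) = Inverse-Gamma(6, 38.975).
The mode of Inverse-Gamma(a, b) is b/(a+1) = 38.975/7 ≈ 5.5679.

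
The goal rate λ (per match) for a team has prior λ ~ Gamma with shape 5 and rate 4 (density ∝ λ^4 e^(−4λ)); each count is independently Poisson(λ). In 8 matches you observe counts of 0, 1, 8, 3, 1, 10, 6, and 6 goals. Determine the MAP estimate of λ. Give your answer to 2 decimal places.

Σxᵢ = 0+1+8+3+1+10+6+6 = 35, with n = 8.
Posterior ∝ λ^4e^(−4λ) · λ^35e^(−8λ) = λ^39e^(−12λ), i.e. Gamma(shape=40, rate=12).
The mode of a Gamma(a, b) with a ≥ 1 (shape–rate) is (a−1)/b = 39/12 ≈ 3.25.

λ̂_MAP = 3.25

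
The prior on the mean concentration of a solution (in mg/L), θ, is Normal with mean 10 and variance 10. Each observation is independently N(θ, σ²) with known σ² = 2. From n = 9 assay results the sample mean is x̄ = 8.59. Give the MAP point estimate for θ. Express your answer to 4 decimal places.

n = 9, x̄ = 8.59.
For a Normal prior and Normal likelihood with known variance, the posterior is Normal; its mode equals its mean, the precision-weighted average.
Prior precision 1/σ₀² = 1/10 = 0.1; data precision n/σ² = 9/2 = 4.5.
θ̂ = (0.1·10 + 4.5·8.59) / (0.1 + 4.5) = 39.655/4.6 = 7931/920 ≈ 8.6207.

θ̂_MAP = 8.6207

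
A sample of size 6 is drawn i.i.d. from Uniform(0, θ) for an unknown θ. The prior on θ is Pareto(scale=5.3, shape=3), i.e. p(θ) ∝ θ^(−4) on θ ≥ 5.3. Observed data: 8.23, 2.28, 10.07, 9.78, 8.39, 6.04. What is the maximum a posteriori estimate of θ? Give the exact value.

The Uniform(0, θ) likelihood is θ^(−n) for θ ≥ max(xᵢ), zero otherwise. Here max(xᵢ) = 10.07.
Posterior ∝ θ^(−4) · θ^(−6) = θ^(−10) on θ ≥ max(5.3, 10.07) = 10.07.
This density is strictly decreasing in θ, so the posterior mode lies at the lower boundary of the support.

θ̂_MAP = 10.07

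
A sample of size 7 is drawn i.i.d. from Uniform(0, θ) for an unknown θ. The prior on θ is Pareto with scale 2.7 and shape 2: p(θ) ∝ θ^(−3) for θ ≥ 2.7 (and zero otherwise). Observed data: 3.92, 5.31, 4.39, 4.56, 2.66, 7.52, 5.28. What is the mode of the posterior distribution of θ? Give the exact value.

θ̂_MAP = 7.52

The Uniform(0, θ) likelihood is θ^(−n) for θ ≥ max(xᵢ), zero otherwise. Here max(xᵢ) = 7.52.
Posterior ∝ θ^(−3) · θ^(−7) = θ^(−10) on θ ≥ max(2.7, 7.52) = 7.52.
This density is strictly decreasing in θ, so the posterior mode lies at the lower boundary of the support.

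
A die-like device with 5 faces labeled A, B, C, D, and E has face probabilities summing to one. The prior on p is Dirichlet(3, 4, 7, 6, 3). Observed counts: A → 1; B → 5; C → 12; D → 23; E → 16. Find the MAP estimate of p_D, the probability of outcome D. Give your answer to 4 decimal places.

MAP estimate of p_D = 0.3733

The posterior is Dirichlet(αᵢ + nᵢ) = Dirichlet(4, 9, 19, 29, 19).
For a Dirichlet(a₁,…,a_K) with all aᵢ > 1, the mode has j-th component (aⱼ − 1)/(Σaᵢ − K).
Here Σaᵢ = 80 and K = 5, so p_D = (29 − 1)/(80 − 5) = 28/75 ≈ 0.3733.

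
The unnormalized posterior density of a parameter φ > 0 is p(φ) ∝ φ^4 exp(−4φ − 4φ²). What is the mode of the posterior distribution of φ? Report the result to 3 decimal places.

φ̂_MAP = 0.500

ℓ'(φ) = 4/φ − 4 − 8φ. Setting this to zero and multiplying by φ: 8φ² + 4φ − 4 = 0.
φ = (−4 + √(4² + 4·8·4)) / (2·8) = (−4 + √144) / 16 = (−4 + 12)/16 = 1/2.
ℓ''(φ) = −4/φ² − 8 < 0, confirming a maximum.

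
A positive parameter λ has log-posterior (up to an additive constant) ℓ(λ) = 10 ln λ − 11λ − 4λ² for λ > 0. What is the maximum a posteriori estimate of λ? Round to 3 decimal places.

λ̂_MAP = 0.625

ℓ'(λ) = 10/λ − 11 − 8λ. Setting this to zero and multiplying by λ: 8λ² + 11λ − 10 = 0.
λ = (−11 + √(11² + 4·8·10)) / (2·8) = (−11 + √441) / 16 = (−11 + 21)/16 = 5/8.
ℓ''(λ) = −10/λ² − 8 < 0, confirming a maximum.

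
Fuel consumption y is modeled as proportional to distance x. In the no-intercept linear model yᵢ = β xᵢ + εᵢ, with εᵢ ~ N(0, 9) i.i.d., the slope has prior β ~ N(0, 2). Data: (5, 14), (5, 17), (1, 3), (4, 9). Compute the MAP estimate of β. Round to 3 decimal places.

log p(β | y) = −Σ(yᵢ − βxᵢ)²/(2·9) − β²/(2·2) + const.
Setting the derivative to zero: Σxᵢ(yᵢ − βxᵢ)/9 − β/2 = 0, so β = Σxᵢyᵢ / (Σxᵢ² + σ²/τ²).
Σxᵢyᵢ = 5·14 + 5·17 + 1·3 + 4·9 = 194; Σxᵢ² = 67; σ²/τ² = 4.5.
β̂_MAP = 194 / (67 + 4.5) = 194/71.5 ≈ 2.713.

β̂_MAP = 2.713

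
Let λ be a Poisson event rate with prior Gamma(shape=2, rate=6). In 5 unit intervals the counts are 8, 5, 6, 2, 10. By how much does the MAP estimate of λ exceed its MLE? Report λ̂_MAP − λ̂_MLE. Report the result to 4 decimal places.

MAP − MLE = -3.2909

Σxᵢ = 31. Posterior is Gamma(33, 11); MAP = (33−1)/11 = 32/11 ≈ 2.90909.
MLE = x̄ = 31/5 ≈ 6.20000.
Difference = 32/11 − 31/5 = -181/55 ≈ -3.2909.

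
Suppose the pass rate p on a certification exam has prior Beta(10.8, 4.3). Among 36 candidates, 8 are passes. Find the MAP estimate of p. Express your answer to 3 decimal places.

p̂_MAP = 0.363

Prior: Beta(10.8, 4.3).
Data: 8 successes in 36 trials. The binomial likelihood contributes p^8(1−p)^28, so the posterior is Beta(10.8+8, 4.3+28) = Beta(18.8, 32.3).
For Beta(a, b) with a, b > 1 the mode is (a−1)/(a+b−2) = 17.8/49.1 ≈ 0.363.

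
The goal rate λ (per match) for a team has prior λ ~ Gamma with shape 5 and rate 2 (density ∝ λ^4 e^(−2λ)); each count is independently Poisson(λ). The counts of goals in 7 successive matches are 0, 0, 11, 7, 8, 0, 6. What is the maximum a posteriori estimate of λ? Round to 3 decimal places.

Σxᵢ = 0+0+11+7+8+0+6 = 32, with n = 7.
Posterior ∝ λ^4e^(−2λ) · λ^32e^(−7λ) = λ^36e^(−9λ), i.e. Gamma(shape=37, rate=9).
The mode of a Gamma(a, b) with a ≥ 1 (shape–rate) is (a−1)/b = 36/9 ≈ 4.000.

λ̂_MAP = 4.000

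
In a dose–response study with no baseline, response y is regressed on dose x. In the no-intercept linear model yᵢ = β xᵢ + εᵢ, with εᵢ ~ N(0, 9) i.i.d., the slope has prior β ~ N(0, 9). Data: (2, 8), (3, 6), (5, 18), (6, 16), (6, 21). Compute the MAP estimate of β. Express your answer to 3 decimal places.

β̂_MAP = 3.117

log p(β | y) = −Σ(yᵢ − βxᵢ)²/(2·9) − β²/(2·9) + const.
Setting the derivative to zero: Σxᵢ(yᵢ − βxᵢ)/9 − β/9 = 0, so β = Σxᵢyᵢ / (Σxᵢ² + σ²/τ²).
Σxᵢyᵢ = 2·8 + 3·6 + 5·18 + 6·16 + 6·21 = 346; Σxᵢ² = 110; σ²/τ² = 1.
β̂_MAP = 346 / (110 + 1) = 346/111 ≈ 3.117.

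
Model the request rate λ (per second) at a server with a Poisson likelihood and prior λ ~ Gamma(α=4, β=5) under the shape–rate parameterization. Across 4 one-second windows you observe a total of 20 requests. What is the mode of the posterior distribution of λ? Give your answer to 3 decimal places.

λ̂_MAP = 2.556

Σxᵢ = 20, n = 4.
Posterior ∝ λ^3e^(−5λ) · λ^20e^(−4λ) = λ^23e^(−9λ), i.e. Gamma(shape=24, rate=9).
The mode of a Gamma(a, b) with a ≥ 1 (shape–rate) is (a−1)/b = 23/9 ≈ 2.556.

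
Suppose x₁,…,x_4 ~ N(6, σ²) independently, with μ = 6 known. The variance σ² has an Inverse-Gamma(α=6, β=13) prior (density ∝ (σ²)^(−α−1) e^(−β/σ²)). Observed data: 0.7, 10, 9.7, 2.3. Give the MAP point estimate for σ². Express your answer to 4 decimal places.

Sum of squared deviations about the known mean: SS = (0.7−6)² + (10−6)² + (9.7−6)² + (2.3−6)² = 71.47.
The Normal likelihood contributes (σ²)^(−n/2) exp(−SS/(2σ²)), so the posterior is Inverse-Gamma(α + n/2, β + SS/2) = Inverse-Gamma(8, 48.735).
The mode of Inverse-Gamma(a, b) is b/(a+1) = 48.735/9 ≈ 5.4150.

σ̂²_MAP = 5.4150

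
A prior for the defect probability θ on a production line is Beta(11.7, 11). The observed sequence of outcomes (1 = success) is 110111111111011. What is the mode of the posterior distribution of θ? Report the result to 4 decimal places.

Prior: Beta(11.7, 11).
Data: 13 successes in 15 trials (from the sequence). The binomial likelihood contributes θ^13(1−θ)^2, so the posterior is Beta(11.7+13, 11+2) = Beta(24.7, 13).
For Beta(a, b) with a, b > 1 the mode is (a−1)/(a+b−2) = 23.7/35.7 ≈ 0.6639.

θ̂_MAP = 0.6639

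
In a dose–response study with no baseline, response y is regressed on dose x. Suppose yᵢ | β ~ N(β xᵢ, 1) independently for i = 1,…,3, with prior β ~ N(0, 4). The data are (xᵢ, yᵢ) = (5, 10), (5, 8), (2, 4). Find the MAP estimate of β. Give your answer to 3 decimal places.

β̂_MAP = 1.806

log p(β | y) = −Σ(yᵢ − βxᵢ)²/(2·1) − β²/(2·4) + const.
Setting the derivative to zero: Σxᵢ(yᵢ − βxᵢ)/1 − β/4 = 0, so β = Σxᵢyᵢ / (Σxᵢ² + σ²/τ²).
Σxᵢyᵢ = 5·10 + 5·8 + 2·4 = 98; Σxᵢ² = 54; σ²/τ² = 0.25.
β̂_MAP = 98 / (54 + 0.25) = 98/54.25 ≈ 1.806.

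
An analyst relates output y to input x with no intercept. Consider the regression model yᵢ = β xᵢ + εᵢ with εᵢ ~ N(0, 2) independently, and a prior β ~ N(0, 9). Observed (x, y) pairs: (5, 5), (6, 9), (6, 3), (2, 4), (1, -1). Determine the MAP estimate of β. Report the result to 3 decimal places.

log p(β | y) = −Σ(yᵢ − βxᵢ)²/(2·2) − β²/(2·9) + const.
Setting the derivative to zero: Σxᵢ(yᵢ − βxᵢ)/2 − β/9 = 0, so β = Σxᵢyᵢ / (Σxᵢ² + σ²/τ²).
Σxᵢyᵢ = 5·5 + 6·9 + 6·3 + 2·4 + 1·(-1) = 104; Σxᵢ² = 102; σ²/τ² = 2/9.
β̂_MAP = 104 / (102 + 2/9) = 104/(920/9) = 117/115 ≈ 1.017.

β̂_MAP = 1.017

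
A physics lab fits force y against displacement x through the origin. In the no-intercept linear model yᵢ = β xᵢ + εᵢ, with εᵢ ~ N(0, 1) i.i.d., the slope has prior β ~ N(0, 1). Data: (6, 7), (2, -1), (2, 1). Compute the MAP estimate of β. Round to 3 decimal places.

log p(β | y) = −Σ(yᵢ − βxᵢ)²/(2·1) − β²/(2·1) + const.
Setting the derivative to zero: Σxᵢ(yᵢ − βxᵢ)/1 − β/1 = 0, so β = Σxᵢyᵢ / (Σxᵢ² + σ²/τ²).
Σxᵢyᵢ = 6·7 + 2·(-1) + 2·1 = 42; Σxᵢ² = 44; σ²/τ² = 1.
β̂_MAP = 42 / (44 + 1) = 42/45 ≈ 0.933.

β̂_MAP = 0.933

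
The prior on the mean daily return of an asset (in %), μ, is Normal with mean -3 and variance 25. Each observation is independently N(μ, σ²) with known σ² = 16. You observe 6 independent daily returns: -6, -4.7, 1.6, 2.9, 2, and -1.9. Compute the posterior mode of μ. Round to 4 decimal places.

μ̂_MAP = -1.2078

n = 6; x̄ = ((-6) + (-4.7) + 1.6 + 2.9 + 2 + (-1.9))/6 = -6.1/6 = -61/60 ≈ -1.0167.
For a Normal prior and Normal likelihood with known variance, the posterior is Normal; its mode equals its mean, the precision-weighted average.
Prior precision 1/σ₀² = 1/25 = 0.04; data precision n/σ² = 6/16 = 0.375.
μ̂ = (0.04·(-3) + 0.375·(-61/60)) / (0.04 + 0.375) = (-0.50125)/0.415 = -401/332 ≈ -1.2078.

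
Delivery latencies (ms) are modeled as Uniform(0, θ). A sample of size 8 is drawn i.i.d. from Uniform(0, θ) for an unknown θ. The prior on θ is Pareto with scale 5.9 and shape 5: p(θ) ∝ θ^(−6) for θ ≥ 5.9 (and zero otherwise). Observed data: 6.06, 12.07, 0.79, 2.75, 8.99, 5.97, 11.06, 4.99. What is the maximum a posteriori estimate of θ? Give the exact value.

The Uniform(0, θ) likelihood is θ^(−n) for θ ≥ max(xᵢ), zero otherwise. Here max(xᵢ) = 12.07.
Posterior ∝ θ^(−6) · θ^(−8) = θ^(−14) on θ ≥ max(5.9, 12.07) = 12.07.
This density is strictly decreasing in θ, so the posterior mode lies at the lower boundary of the support.

θ̂_MAP = 12.07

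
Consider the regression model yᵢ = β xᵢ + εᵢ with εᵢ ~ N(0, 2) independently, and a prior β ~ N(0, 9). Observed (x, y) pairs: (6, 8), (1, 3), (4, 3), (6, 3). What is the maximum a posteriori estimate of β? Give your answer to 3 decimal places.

log p(β | y) = −Σ(yᵢ − βxᵢ)²/(2·2) − β²/(2·9) + const.
Setting the derivative to zero: Σxᵢ(yᵢ − βxᵢ)/2 − β/9 = 0, so β = Σxᵢyᵢ / (Σxᵢ² + σ²/τ²).
Σxᵢyᵢ = 6·8 + 1·3 + 4·3 + 6·3 = 81; Σxᵢ² = 89; σ²/τ² = 2/9.
β̂_MAP = 81 / (89 + 2/9) = 81/(803/9) = 729/803 ≈ 0.908.

β̂_MAP = 0.908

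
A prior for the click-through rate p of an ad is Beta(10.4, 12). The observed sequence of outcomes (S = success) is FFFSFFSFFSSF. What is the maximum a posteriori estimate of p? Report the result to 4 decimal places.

p̂_MAP = 0.4136

Prior: Beta(10.4, 12).
Data: 4 successes in 12 trials (from the sequence). The binomial likelihood contributes p^4(1−p)^8, so the posterior is Beta(10.4+4, 12+8) = Beta(14.4, 20).
For Beta(a, b) with a, b > 1 the mode is (a−1)/(a+b−2) = 13.4/32.4 ≈ 0.4136.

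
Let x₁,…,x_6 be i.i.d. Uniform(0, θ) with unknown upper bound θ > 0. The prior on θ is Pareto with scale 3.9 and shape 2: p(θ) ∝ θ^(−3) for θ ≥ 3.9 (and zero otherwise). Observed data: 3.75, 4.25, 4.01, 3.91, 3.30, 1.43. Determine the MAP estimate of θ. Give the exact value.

θ̂_MAP = 4.25

The Uniform(0, θ) likelihood is θ^(−n) for θ ≥ max(xᵢ), zero otherwise. Here max(xᵢ) = 4.25.
Posterior ∝ θ^(−3) · θ^(−6) = θ^(−9) on θ ≥ max(3.9, 4.25) = 4.25.
This density is strictly decreasing in θ, so the posterior mode lies at the lower boundary of the support.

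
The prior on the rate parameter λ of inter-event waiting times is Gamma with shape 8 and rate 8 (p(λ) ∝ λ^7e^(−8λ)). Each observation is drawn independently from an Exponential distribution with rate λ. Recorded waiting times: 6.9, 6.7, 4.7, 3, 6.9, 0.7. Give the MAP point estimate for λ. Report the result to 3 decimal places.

λ̂_MAP = 0.352

The Exponential(rate=λ) likelihood is ∝ λ^n e^(−λΣtᵢ). Here n = 6 and Σtᵢ = 6.9 + 6.7 + 4.7 + 3 + 6.9 + 0.7 = 28.9.
Posterior ∝ λ^7e^(−8λ) · λ^6e^(−28.9λ) = λ^13e^(−36.9λ), i.e. Gamma(14, 36.9).
Mode = (a−1)/b = 13/36.9 ≈ 0.352.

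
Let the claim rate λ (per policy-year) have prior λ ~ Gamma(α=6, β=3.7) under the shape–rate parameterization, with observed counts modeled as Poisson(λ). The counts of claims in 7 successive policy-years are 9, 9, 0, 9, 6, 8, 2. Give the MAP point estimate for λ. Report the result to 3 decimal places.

λ̂_MAP = 4.486

Σxᵢ = 9+9+0+9+6+8+2 = 43, with n = 7.
Posterior ∝ λ^5e^(−3.7λ) · λ^43e^(−7λ) = λ^48e^(−10.7λ), i.e. Gamma(shape=49, rate=10.7).
The mode of a Gamma(a, b) with a ≥ 1 (shape–rate) is (a−1)/b = 48/10.7 ≈ 4.486.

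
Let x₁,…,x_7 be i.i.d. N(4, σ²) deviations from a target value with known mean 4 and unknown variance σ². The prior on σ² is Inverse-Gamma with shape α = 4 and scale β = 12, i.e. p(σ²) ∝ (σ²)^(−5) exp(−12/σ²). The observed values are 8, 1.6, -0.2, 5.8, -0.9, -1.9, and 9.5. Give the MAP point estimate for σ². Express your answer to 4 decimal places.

Sum of squared deviations about the known mean: SS = (8−4)² + (1.6−4)² + (-0.2−4)² + (5.8−4)² + (-0.9−4)² + (-1.9−4)² + (9.5−4)² = 131.71.
The Normal likelihood contributes (σ²)^(−n/2) exp(−SS/(2σ²)), so the posterior is Inverse-Gamma(α + n/2, β + SS/2) = Inverse-Gamma(7.5, 77.855).
The mode of Inverse-Gamma(a, b) is b/(a+1) = 77.855/8.5 ≈ 9.1594.

σ̂²_MAP = 9.1594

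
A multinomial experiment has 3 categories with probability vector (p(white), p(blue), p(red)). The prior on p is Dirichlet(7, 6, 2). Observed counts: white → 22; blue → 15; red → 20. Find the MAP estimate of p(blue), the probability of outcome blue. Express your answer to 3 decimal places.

The posterior is Dirichlet(αᵢ + nᵢ) = Dirichlet(29, 21, 22).
For a Dirichlet(a₁,…,a_K) with all aᵢ > 1, the mode has j-th component (aⱼ − 1)/(Σaᵢ − K).
Here Σaᵢ = 72 and K = 3, so p(blue) = (21 − 1)/(72 − 3) = 20/69 ≈ 0.290.

MAP estimate of p(blue) = 0.290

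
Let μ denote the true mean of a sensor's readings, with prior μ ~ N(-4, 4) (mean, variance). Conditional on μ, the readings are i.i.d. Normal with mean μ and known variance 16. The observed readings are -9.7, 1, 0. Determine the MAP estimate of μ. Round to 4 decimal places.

μ̂_MAP = -3.5286

n = 3; x̄ = ((-9.7) + 1 + 0)/3 = -8.7/3 = -2.9.
For a Normal prior and Normal likelihood with known variance, the posterior is Normal; its mode equals its mean, the precision-weighted average.
Prior precision 1/σ₀² = 1/4 = 0.25; data precision n/σ² = 3/16 = 0.1875.
μ̂ = (0.25·(-4) + 0.1875·(-2.9)) / (0.25 + 0.1875) = (-1.54375)/0.4375 = -247/70 ≈ -3.5286.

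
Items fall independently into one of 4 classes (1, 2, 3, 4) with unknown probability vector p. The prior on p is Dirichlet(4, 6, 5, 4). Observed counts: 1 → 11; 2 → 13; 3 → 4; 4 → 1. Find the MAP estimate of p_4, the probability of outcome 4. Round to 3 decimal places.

The posterior is Dirichlet(αᵢ + nᵢ) = Dirichlet(15, 19, 9, 5).
For a Dirichlet(a₁,…,a_K) with all aᵢ > 1, the mode has j-th component (aⱼ − 1)/(Σaᵢ − K).
Here Σaᵢ = 48 and K = 4, so p_4 = (5 − 1)/(48 − 4) = 4/44 ≈ 0.091.

MAP estimate: 0.091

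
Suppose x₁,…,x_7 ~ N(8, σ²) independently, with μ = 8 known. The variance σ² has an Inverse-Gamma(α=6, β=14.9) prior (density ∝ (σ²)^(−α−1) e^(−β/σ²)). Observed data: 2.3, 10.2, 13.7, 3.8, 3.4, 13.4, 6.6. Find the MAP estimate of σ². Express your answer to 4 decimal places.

σ̂²_MAP = 8.0733

Sum of squared deviations about the known mean: SS = (2.3−8)² + (10.2−8)² + (13.7−8)² + (3.8−8)² + (3.4−8)² + (13.4−8)² + (6.6−8)² = 139.74.
The Normal likelihood contributes (σ²)^(−n/2) exp(−SS/(2σ²)), so the posterior is Inverse-Gamma(α + n/2, β + SS/2) = Inverse-Gamma(9.5, 84.77).
The mode of Inverse-Gamma(a, b) is b/(a+1) = 84.77/10.5 ≈ 8.0733.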